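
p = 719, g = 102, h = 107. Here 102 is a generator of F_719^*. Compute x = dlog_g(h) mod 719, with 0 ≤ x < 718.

182

Baby-step giant-step with m = ceil(sqrt(718)) = 27.
Baby table (102^j mod 719 for j=0..26):
  0:1  1:102  2:338  3:683  4:642  5:55  6:577  7:615
  8:177  9:79  10:149  11:99  12:32  13:388  14:31  15:286
  16:412  17:322  18:489  19:267  20:631  21:371  22:454  23:292
  24:305  25:193  26:273
Giant step factor: 102^(-27) ≡ 660 (mod 719).
Scan 107·660^i mod 719 for i = 0, 1, …:
  i=0: 107   i=1: 158   i=2: 25   i=3: 682
  i=4: 26   i=5: 623   i=6: 631
Match at i=6, j=20: x = 6·27 + 20 = 182.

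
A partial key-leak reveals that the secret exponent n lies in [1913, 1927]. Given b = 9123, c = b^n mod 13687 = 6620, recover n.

1919

Compute 9123^1913 mod 13687 = 9143, then multiply by 9123 repeatedly:
  9123^1913=9143  9123^1914=3011  9123^1915=13231  9123^1916=760  9123^1917=7858
  9123^1918=9715  9123^1919=6620
Found 6620 at exponent 1919.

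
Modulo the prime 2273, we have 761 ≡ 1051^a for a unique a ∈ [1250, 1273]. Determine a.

Compute 1051^1250 mod 2273 = 2086, then multiply by 1051 repeatedly:
  1051^1250=2086  1051^1251=1214  1051^1252=761
Found 761 at exponent 1252.

1252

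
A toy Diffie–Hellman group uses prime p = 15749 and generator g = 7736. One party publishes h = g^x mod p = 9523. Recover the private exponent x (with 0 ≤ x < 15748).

Baby-step giant-step with m = ceil(sqrt(15748)) = 126.
Baby table (7736^j mod 15749 for j=0..125):
  0:1  1:7736  2:15245  3:6808  4:2032  5:2050  6:15306  7:6234
  8:2786  9:7864  10:13266  11:5292  12:7261  13:10162  14:9973  15:12526
  16:13288  17:2245  18:11922  19:2448  20:7430  21:10379  22:3542  23:13401
  24:10218  25:2217  26:51  27:811  28:5794  29:730  30:9138  31:10056
  32:8905  33:2954  34:345  35:7339  36:15108  37:2159  38:8084  39:14294
  40:4655  41:8866  42:481  43:4252  44:9560  45:14605  46:954  47:9612
  48:7403  49:6244  50:1401  51:2824  52:2601  53:9863  54:12012  55:5732
  56:9317  57:8888  58:13183  59:8913  60:1846  61:12062  62:14556  63:15615
  64:2810  65:4540  66:1170  67:11194  68:8782  69:12115  70:15090  71:4652
  72:1407  73:1993  74:15326  75:3464  76:8455  77:2283  78:6659  79:14794
  80:14150  81:8850  82:2697  83:12316  84:10875  85:13591  86:15401  87:951
  88:2153  89:8915  90:1569  91:11054  92:12423  93:3930  94:6910  95:3654
  96:13638  97:1017  98:8761  99:7149  100:9925  101:3425  102:5982  103:6190
  104:8880  105:14291  106:12945  107:10378  108:11555  109:13905  110:3410  111:185
  112:13750  113:1254  114:15309  115:13693  116:1274  117:12539  118:3613  119:11442
  120:5932  121:13115  122:2582  123:4620  124:5839  125:2372
Giant step factor: 7736^(-126) ≡ 7507 (mod 15749).
Scan 9523·7507^i mod 15749 for i = 0, 1, …:
  i=0: 9523   i=1: 4450   i=2: 2521   i=3: 10598
  i=4: 10987   i=5: 1896   i=6: 11925   i=7: 3659
  i=8: 1857   i=9: 2634     …   i=71: 8311
  i=72: 8888
Match at i=72, j=57: x = 72·126 + 57 = 9129.

9129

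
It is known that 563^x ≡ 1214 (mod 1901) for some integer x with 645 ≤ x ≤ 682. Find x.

Compute 563^645 mod 1901 = 10, then multiply by 563 repeatedly:
  563^645=10  563^646=1828  563^647=723  563^648=235  563^649=1136
  563^650=832  563^651=770  563^652=82  563^653=542  563^654=986
  563^655=26  563^656=1331  563^657=359  563^658=611  563^659=1813
  563^660=1783  563^661=101  563^662=1734  563^663=1029  563^664=1423
  563^665=828  563^666=419  563^667=173  563^668=448  563^669=1292
  563^670=1214
Found 1214 at exponent 670.

670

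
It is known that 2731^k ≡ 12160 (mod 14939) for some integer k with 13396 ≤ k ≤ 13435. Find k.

13414

Compute 2731^13396 mod 14939 = 13382, then multiply by 2731 repeatedly:
  2731^13396=13382  2731^13397=5448  2731^13398=14183  2731^13399=11885  2731^13400=10427
  2731^13401=2403  2731^13402=4372  2731^13403=3671  2731^13404=1432  2731^13405=11713
  2731^13406=3804  2731^13407=6119  2731^13408=9187  2731^13409=7116  2731^13410=13096
  2731^13411=1210  2731^13412=2991  2731^13413=11727  2731^13414=12160
Found 12160 at exponent 13414.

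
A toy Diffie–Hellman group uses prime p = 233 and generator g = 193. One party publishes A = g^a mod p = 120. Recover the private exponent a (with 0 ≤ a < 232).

Baby-step giant-step with m = ceil(sqrt(232)) = 16.
Baby table (193^j mod 233 for j=0..15):
  0:1  1:193  2:202  3:75  4:29  5:5  6:33  7:78
  8:142  9:145  10:25  11:165  12:157  13:11  14:26  15:125
Giant step factor: 193^(-16) ≡ 135 (mod 233).
Scan 120·135^i mod 233 for i = 0, 1, …:
  i=0: 120   i=1: 123   i=2: 62   i=3: 215
  i=4: 133   i=5: 14   i=6: 26
Match at i=6, j=14: a = 6·16 + 14 = 110.

110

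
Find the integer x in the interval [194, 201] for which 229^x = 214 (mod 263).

Compute 229^194 mod 263 = 178, then multiply by 229 repeatedly:
  229^194=178  229^195=260  229^196=102  229^197=214
Found 214 at exponent 197.

197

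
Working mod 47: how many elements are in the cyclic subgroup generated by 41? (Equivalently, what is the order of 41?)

46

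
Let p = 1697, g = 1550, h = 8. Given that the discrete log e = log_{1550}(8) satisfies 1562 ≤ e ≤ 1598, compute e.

Compute 1550^1562 mod 1697 = 385, then multiply by 1550 repeatedly:
  1550^1562=385  1550^1563=1103  1550^1564=771  1550^1565=362  1550^1566=1090
  1550^1567=985  1550^1568=1147  1550^1569=1091  1550^1570=838  1550^1571=695
  1550^1572=1352  1550^1573=1502  1550^1574=1513  1550^1575=1593  1550^1576=15
  1550^1577=1189  1550^1578=8
Found 8 at exponent 1578.

1578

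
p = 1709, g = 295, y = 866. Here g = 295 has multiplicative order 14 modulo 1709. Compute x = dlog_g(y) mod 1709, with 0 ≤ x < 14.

4

Successive powers of 295 modulo 1709:
  295^0=1  295^1=295  295^2=1575  295^3=1486  295^4=866
So 295^4 ≡ 866 (mod 1709), giving x = 4.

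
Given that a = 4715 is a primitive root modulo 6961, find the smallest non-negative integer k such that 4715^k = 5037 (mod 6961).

2276

Baby-step giant-step with m = ceil(sqrt(6960)) = 84.
Baby table (4715^j mod 6961 for j=0..83):
  0:1  1:4715  2:4752  3:5182  4:20  5:3807  6:4547  7:6186
  8:400  9:6530  10:447  11:5383  12:1039  13:5302  14:1979  15:3245
  16:6858  17:1625  18:4775  19:2251  20:4901  21:4656  22:5007  23:3254
  24:566  25:2627  26:2686  27:2431  28:4359  29:3813  30:4993  31:6854
  32:3648  33:6650  34:2406  35:4821  36:3350  37:741  38:6354  39:5927
  40:4351  41:898  42:1782  43:203  44:3488  45:4038  46:835  47:4060
  48:150  49:4189  50:2778  51:4629  52:3000  53:248  54:6833  55:2087
  56:4312  57:4960  58:4401  59:6935  60:2708  61:1746  62:4488  63:6441
  64:5433  65:115  66:6228  67:3522  68:4245  69:2300  70:6223  71:830
  72:1368  73:4234  74:6123  75:2678  76:6477  77:1148  78:4123  79:4833
  80:4242  81:2077  82:5889  83:6167
Giant step factor: 4715^(-84) ≡ 2166 (mod 6961).
Scan 5037·2166^i mod 6961 for i = 0, 1, …:
  i=0: 5037   i=1: 2255   i=2: 4669   i=3: 5682
  i=4: 164   i=5: 213   i=6: 1932   i=7: 1151
  i=8: 1028   i=9: 6089     …   i=26: 1125
  i=27: 400
Match at i=27, j=8: k = 27·84 + 8 = 2276.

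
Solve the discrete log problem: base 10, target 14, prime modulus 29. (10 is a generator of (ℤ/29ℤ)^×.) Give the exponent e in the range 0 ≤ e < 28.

3

Successive powers of 10 modulo 29:
  10^0=1  10^1=10  10^2=13  10^3=14
So 10^3 ≡ 14 (mod 29), giving e = 3.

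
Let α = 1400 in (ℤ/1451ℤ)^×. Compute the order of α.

The order of 1400 must divide p − 1 = 1450 = 2 · 5^2 · 29.
Divisors: 1, 2, 5, 10, 25, 29, 50, 58, 145, 290, 725, 1450.
Check each in increasing order: 1400^1 ≡ 1400;  1400^2 ≡ 1150;  1400^5 ≡ 784;  1400^10 ≡ 883;  1400^25 ≡ 347;  1400^29 ≡ 1181;  1400^50 ≡ 1427;  1400^58 ≡ 350;  1400^145 ≡ 545;  1400^290 ≡ 1021;  1400^725 ≡ 1.
Smallest exponent giving 1 is 725.

725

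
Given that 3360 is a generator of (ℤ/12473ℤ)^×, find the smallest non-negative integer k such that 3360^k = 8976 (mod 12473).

Baby-step giant-step with m = ceil(sqrt(12472)) = 112.
Baby table (3360^j mod 12473 for j=0..111):
  0:1  1:3360  2:1535  3:6251  4:11301  5:3548  6:9565  7:7952
  8:1554  9:7726  10:3047  11:10060  12:12243  13:526  14:8667  15:9138
  16:7627  17:7178  18:7771  19:4571  20:4297  21:6659  22:10151  23:6178
  24:3008  25:3750  26:2270  27:6197  28:4483  29:7969  30:8782  31:8875
  32:9530  33:2609  34:10194  35:982  36:6648  37:10610  38:1766  39:9085
  40:4169  41:661  42:766  43:4322  44:3348  45:11107  46:304  47:11127
  48:5139  49:4408  50:5429  51:5914  52:1551  53:10119  54:10915  55:3780
  56:3286  57:2355  58:4918  59:10228  60:2965  61:8946  62:11103  63:11810
  64:4987  65:5081  66:9096  67:3710  68:5073  69:7162  70:3903  71:4957
  72:4065  73:465  74:3275  75:2814  76:506  77:3832  78:3384  79:7337
  80:5672  81:11649  82:366  83:7406  84:525  85:5307  86:7603  87:1376
  88:8350  89:4223  90:7479  91:8818  92:5105  93:2425  94:3131  95:5421
  96:3980  97:1744  98:10003  99:7818  100:342  101:1604  102:1104  103:4959
  104:10785  105:3535  106:3304  107:470  108:7602  109:10489  110:6815  111:10445
Giant step factor: 3360^(-112) ≡ 545 (mod 12473).
Scan 8976·545^i mod 12473 for i = 0, 1, …:
  i=0: 8976   i=1: 2504   i=2: 5123   i=3: 10556
  i=4: 2967   i=5: 7998   i=6: 5833   i=7: 10843
  i=8: 9706   i=9: 1218     …   i=28: 6284
  i=29: 7178
Match at i=29, j=17: k = 29·112 + 17 = 3265.

3265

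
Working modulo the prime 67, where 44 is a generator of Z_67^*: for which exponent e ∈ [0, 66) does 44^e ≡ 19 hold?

64

Baby-step giant-step with m = ceil(sqrt(66)) = 9.
Baby table (44^j mod 67 for j=0..8):
  0:1  1:44  2:60  3:27  4:49  5:12  6:59  7:50
  8:56
Giant step factor: 44^(-9) ≡ 58 (mod 67).
Scan 19·58^i mod 67 for i = 0, 1, …:
  i=0: 19   i=1: 30   i=2: 65   i=3: 18
  i=4: 39   i=5: 51   i=6: 10   i=7: 44
Match at i=7, j=1: e = 7·9 + 1 = 64.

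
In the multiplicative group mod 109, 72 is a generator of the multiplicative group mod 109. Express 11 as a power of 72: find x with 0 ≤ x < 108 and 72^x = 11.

Baby-step giant-step with m = ceil(sqrt(108)) = 11.
Baby table (72^j mod 109 for j=0..10):
  0:1  1:72  2:61  3:32  4:15  5:99  6:43  7:44
  8:7  9:68  10:100
Giant step factor: 72^(-11) ≡ 91 (mod 109).
Scan 11·91^i mod 109 for i = 0, 1, …:
  i=0: 11   i=1: 20   i=2: 76   i=3: 49
  i=4: 99
Match at i=4, j=5: x = 4·11 + 5 = 49.

49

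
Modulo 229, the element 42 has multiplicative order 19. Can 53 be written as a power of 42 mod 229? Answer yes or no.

⟨42⟩ has order 19; its elements mod 229 are {1, 16, 17, 27, 42, 43, 44, 53, 57, 60, 61, 104, 121, 161, 165, 203, 214, 218, 225}.
53 is in this set.

yes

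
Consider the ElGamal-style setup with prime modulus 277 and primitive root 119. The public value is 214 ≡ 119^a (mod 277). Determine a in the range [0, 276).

256

Baby-step giant-step with m = ceil(sqrt(276)) = 17.
Baby table (119^j mod 277 for j=0..16):
  0:1  1:119  2:34  3:168  4:48  5:172  6:247  7:31
  8:88  9:223  10:222  11:103  12:69  13:178  14:130  15:235
  16:265
Giant step factor: 119^(-17) ≡ 219 (mod 277).
Scan 214·219^i mod 277 for i = 0, 1, …:
  i=0: 214   i=1: 53   i=2: 250   i=3: 181
  i=4: 28   i=5: 38   i=6: 12   i=7: 135
  i=8: 203   i=9: 137     …   i=14: 146
  i=15: 119
Match at i=15, j=1: a = 15·17 + 1 = 256.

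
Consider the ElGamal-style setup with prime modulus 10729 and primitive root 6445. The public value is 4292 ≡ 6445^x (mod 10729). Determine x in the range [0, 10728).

6134

Baby-step giant-step with m = ceil(sqrt(10728)) = 104.
Baby table (6445^j mod 10729 for j=0..103):
  0:1  1:6445  2:6066  3:9623  4:6615  5:7358  6:130  7:988
  8:5363  9:6426  10:1630  11:1659  12:6171  13:10421  14:10534  15:9247
  16:8049  17:1090  18:8284  19:2876  20:6837  21:462  22:5657  23:2223
  24:4020  25:9094  26:9032  27:6415  28:5838  29:10036  30:7608  31:2030
  32:4699  33:7817  34:7910  35:6471  36:1972  37:6404  38:10046  39:7684
  40:9045  41:4368  42:9593  43:6387  44:7771  45:1123  46:6389  47:9932
  48:2526  49:4177  50:1704  51:6513  52:4437  53:3680  54:6510  55:6560
  56:6940  57:9828  58:8173  59:6324  60:9438  61:5209  62:964  63:889
  64:319  65:6716  66:3834  67:1243  68:7301  69:8280  70:9283  71:4031
  72:4886  73:655  74:4978  75:3500  76:5142  77:9038  78:2169  79:10047
  80:3400  81:4382  82:3262  83:5479  84:3016  85:7901  86:2111  87:1023
  88:5629  89:4156  90:5836  91:7875  92:6205  93:4242  94:2198  95:3830
  96:7650  97:4495  98:1975  99:4281  100:6786  101:4366  102:7432  103:4984
Giant step factor: 6445^(-104) ≡ 1280 (mod 10729).
Scan 4292·1280^i mod 10729 for i = 0, 1, …:
  i=0: 4292   i=1: 512   i=2: 891   i=3: 3206
  i=4: 5202   i=5: 6580   i=6: 135   i=7: 1136
  i=8: 5665   i=9: 9125     …   i=57: 2621
  i=58: 7432
Match at i=58, j=102: x = 58·104 + 102 = 6134.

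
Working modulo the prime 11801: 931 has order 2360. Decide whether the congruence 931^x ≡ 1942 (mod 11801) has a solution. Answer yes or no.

no

1942 ∈ ⟨931⟩ iff 1942^2360 ≡ 1 (mod 11801), since |⟨931⟩| = 2360.
1942^2360 mod 11801 = 6480.
Since 6480 ≠ 1, 1942 does not lie in the subgroup.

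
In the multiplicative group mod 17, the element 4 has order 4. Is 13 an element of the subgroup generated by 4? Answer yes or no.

⟨4⟩ has order 4; its elements mod 17 are {1, 4, 13, 16}.
13 is in this set.

yes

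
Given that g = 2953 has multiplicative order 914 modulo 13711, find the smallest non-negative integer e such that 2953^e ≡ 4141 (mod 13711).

241

Baby-step giant-step with m = ceil(sqrt(914)) = 31.
Baby table (2953^j mod 13711 for j=0..30):
  0:1  1:2953  2:13  3:10967  4:169  5:5461  6:2197  7:2438
  8:1139  9:4272  10:1096  11:692  12:537  13:8996  14:6981  15:7260
  16:8487  17:12114  18:643  19:6661  20:8359  21:4327  22:12690  23:1407
  24:438  25:4580  26:5694  27:4696  28:5467  29:6204  30:2516
Giant step factor: 2953^(-31) ≡ 12853 (mod 13711).
Scan 4141·12853^i mod 13711 for i = 0, 1, …:
  i=0: 4141   i=1: 11882   i=2: 6228   i=3: 3666
  i=4: 8102   i=5: 13672   i=6: 6040   i=7: 438
Match at i=7, j=24: e = 7·31 + 24 = 241.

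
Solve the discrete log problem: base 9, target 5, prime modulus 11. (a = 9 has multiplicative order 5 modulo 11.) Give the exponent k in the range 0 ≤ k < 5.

4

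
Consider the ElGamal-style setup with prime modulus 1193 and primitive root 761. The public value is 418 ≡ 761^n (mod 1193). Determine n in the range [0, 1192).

Baby-step giant-step with m = ceil(sqrt(1192)) = 35.
Baby table (761^j mod 1193 for j=0..34):
  0:1  1:761  2:516  3:179  4:217  5:503  6:1023  7:667
  8:562  9:588  10:93  11:386  12:268  13:1138  14:1093  15:252
  16:892  17:1188  18:967  19:999  20:298  21:108  22:1064  23:850
  24:244  25:769  26:639  27:728  28:456  29:1046  30:275  31:500
  32:1126  33:312  34:25
Giant step factor: 761^(-35) ≡ 890 (mod 1193).
Scan 418·890^i mod 1193 for i = 0, 1, …:
  i=0: 418   i=1: 997   i=2: 931   i=3: 648
  i=4: 501   i=5: 901   i=6: 194   i=7: 868
  i=8: 649   i=9: 198     …   i=22: 314
  i=23: 298
Match at i=23, j=20: n = 23·35 + 20 = 825.

825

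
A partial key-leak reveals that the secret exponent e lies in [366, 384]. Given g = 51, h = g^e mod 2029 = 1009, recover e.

379

Compute 51^366 mod 2029 = 65, then multiply by 51 repeatedly:
  51^366=65  51^367=1286  51^368=658  51^369=1094  51^370=1011
  51^371=836  51^372=27  51^373=1377  51^374=1241  51^375=392
  51^376=1731  51^377=1034  51^378=2009  51^379=1009
Found 1009 at exponent 379.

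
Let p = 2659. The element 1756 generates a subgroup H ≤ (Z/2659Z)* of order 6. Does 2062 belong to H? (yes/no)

no

2062 ∈ ⟨1756⟩ iff 2062^6 ≡ 1 (mod 2659), since |⟨1756⟩| = 6.
2062^6 mod 2659 = 2537.
Since 2537 ≠ 1, 2062 does not lie in the subgroup.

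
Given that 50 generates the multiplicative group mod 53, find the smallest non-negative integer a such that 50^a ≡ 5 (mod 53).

41

Baby-step giant-step with m = ceil(sqrt(52)) = 8.
Baby table (50^j mod 53 for j=0..7):
  0:1  1:50  2:9  3:26  4:28  5:22  6:40  7:39
Giant step factor: 50^(-8) ≡ 24 (mod 53).
Scan 5·24^i mod 53 for i = 0, 1, …:
  i=0: 5   i=1: 14   i=2: 18   i=3: 8
  i=4: 33   i=5: 50
Match at i=5, j=1: a = 5·8 + 1 = 41.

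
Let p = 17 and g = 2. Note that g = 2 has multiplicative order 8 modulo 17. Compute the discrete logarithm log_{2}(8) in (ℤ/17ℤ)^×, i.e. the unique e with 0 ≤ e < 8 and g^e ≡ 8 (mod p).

Successive powers of 2 modulo 17:
  2^0=1  2^1=2  2^2=4  2^3=8
So 2^3 ≡ 8 (mod 17), giving e = 3.

3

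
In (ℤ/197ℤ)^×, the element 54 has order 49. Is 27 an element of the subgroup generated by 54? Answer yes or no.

no

27 ∈ ⟨54⟩ iff 27^49 ≡ 1 (mod 197), since |⟨54⟩| = 49.
27^49 mod 197 = 14.
Since 14 ≠ 1, 27 does not lie in the subgroup.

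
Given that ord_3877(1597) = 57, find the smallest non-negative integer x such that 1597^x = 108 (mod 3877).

35

Baby-step giant-step with m = ceil(sqrt(57)) = 8.
Baby table (1597^j mod 3877 for j=0..7):
  0:1  1:1597  2:3220  3:1438  4:1302  5:1222  6:1403  7:3562
Giant step factor: 1597^(-8) ≡ 272 (mod 3877).
Scan 108·272^i mod 3877 for i = 0, 1, …:
  i=0: 108   i=1: 2237   i=2: 3652   i=3: 832
  i=4: 1438
Match at i=4, j=3: x = 4·8 + 3 = 35.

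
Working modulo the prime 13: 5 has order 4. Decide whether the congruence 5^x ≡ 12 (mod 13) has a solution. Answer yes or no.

12 ∈ ⟨5⟩ iff 12^4 ≡ 1 (mod 13), since |⟨5⟩| = 4.
12^4 mod 13 = 1.
Since 1 = 1, 12 lies in the subgroup.

yes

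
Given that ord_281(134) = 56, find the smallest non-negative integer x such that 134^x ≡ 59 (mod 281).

32

Baby-step giant-step with m = ceil(sqrt(56)) = 8.
Baby table (134^j mod 281 for j=0..7):
  0:1  1:134  2:253  3:182  4:222  5:243  6:247  7:221
Giant step factor: 134^(-8) ≡ 165 (mod 281).
Scan 59·165^i mod 281 for i = 0, 1, …:
  i=0: 59   i=1: 181   i=2: 79   i=3: 109
  i=4: 1
Match at i=4, j=0: x = 4·8 + 0 = 32.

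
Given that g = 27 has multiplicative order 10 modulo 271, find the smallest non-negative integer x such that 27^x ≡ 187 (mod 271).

Successive powers of 27 modulo 271:
  27^0=1  27^1=27  27^2=187
So 27^2 ≡ 187 (mod 271), giving x = 2.

2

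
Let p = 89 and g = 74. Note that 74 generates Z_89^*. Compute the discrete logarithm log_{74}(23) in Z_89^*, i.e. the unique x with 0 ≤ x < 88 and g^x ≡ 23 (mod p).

Baby-step giant-step with m = ceil(sqrt(88)) = 10.
Baby table (74^j mod 89 for j=0..9):
  0:1  1:74  2:47  3:7  4:73  5:62  6:49  7:66
  8:78  9:76
Giant step factor: 74^(-10) ≡ 21 (mod 89).
Scan 23·21^i mod 89 for i = 0, 1, …:
  i=0: 23   i=1: 38   i=2: 86   i=3: 26
  i=4: 12   i=5: 74
Match at i=5, j=1: x = 5·10 + 1 = 51.

51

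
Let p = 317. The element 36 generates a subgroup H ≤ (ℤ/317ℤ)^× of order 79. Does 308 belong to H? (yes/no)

yes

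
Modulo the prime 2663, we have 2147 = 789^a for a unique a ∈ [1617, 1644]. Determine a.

1618

Compute 789^1617 mod 2663 = 617, then multiply by 789 repeatedly:
  789^1617=617  789^1618=2147
Found 2147 at exponent 1618.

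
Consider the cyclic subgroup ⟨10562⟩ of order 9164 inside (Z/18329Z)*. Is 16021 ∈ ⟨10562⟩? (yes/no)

16021 ∈ ⟨10562⟩ iff 16021^9164 ≡ 1 (mod 18329), since |⟨10562⟩| = 9164.
16021^9164 mod 18329 = 18328.
Since 18328 ≠ 1, 16021 does not lie in the subgroup.

no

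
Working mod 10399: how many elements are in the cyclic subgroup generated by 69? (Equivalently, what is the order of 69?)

The order of 69 must divide p − 1 = 10398 = 2 · 3 · 1733.
Divisors: 1, 2, 3, 6, 1733, 3466, 5199, 10398.
Check each in increasing order: 69^1 ≡ 69;  69^2 ≡ 4761;  69^3 ≡ 6140;  69^6 ≡ 3225;  69^1733 ≡ 1.
Smallest exponent giving 1 is 1733.

1733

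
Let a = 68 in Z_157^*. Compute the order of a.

The order of 68 must divide p − 1 = 156 = 2^2 · 3 · 13.
Divisors: 1, 2, 3, 4, 6, 12, 13, 26, 39, 52, 78, 156.
Check each in increasing order: 68^1 ≡ 68;  68^2 ≡ 71;  68^3 ≡ 118;  68^4 ≡ 17;  68^6 ≡ 108;  68^12 ≡ 46;  68^13 ≡ 145;  68^26 ≡ 144;  68^39 ≡ 156;  68^52 ≡ 12;  68^78 ≡ 1.
Smallest exponent giving 1 is 78.

78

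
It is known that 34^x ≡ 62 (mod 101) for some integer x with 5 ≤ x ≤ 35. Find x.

Compute 34^5 mod 101 = 69, then multiply by 34 repeatedly:
  34^5=69  34^6=23  34^7=75  34^8=25  34^9=42
  34^10=14  34^11=72  34^12=24  34^13=8  34^14=70
  34^15=57  34^16=19  34^17=40  34^18=47  34^19=83
  34^20=95  34^21=99  34^22=33  34^23=11  34^24=71
  34^25=91  34^26=64  34^27=55  34^28=52  34^29=51
  34^30=17  34^31=73  34^32=58  34^33=53  34^34=85
  34^35=62
Found 62 at exponent 35.

35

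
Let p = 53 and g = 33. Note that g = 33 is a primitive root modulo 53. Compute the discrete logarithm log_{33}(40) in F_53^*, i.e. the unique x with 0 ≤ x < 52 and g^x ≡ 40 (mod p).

Baby-step giant-step with m = ceil(sqrt(52)) = 8.
Baby table (33^j mod 53 for j=0..7):
  0:1  1:33  2:29  3:3  4:46  5:34  6:9  7:32
Giant step factor: 33^(-8) ≡ 13 (mod 53).
Scan 40·13^i mod 53 for i = 0, 1, …:
  i=0: 40   i=1: 43   i=2: 29
Match at i=2, j=2: x = 2·8 + 2 = 18.

18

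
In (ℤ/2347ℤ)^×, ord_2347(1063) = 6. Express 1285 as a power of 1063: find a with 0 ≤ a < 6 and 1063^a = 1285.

Successive powers of 1063 modulo 2347:
  1063^0=1  1063^1=1063  1063^2=1062  1063^3=2346  1063^4=1284  1063^5=1285
So 1063^5 ≡ 1285 (mod 2347), giving a = 5.

5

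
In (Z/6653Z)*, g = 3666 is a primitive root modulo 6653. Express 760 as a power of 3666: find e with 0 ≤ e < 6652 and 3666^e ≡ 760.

4465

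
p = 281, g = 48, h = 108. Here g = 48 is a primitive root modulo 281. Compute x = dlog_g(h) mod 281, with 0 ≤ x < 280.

43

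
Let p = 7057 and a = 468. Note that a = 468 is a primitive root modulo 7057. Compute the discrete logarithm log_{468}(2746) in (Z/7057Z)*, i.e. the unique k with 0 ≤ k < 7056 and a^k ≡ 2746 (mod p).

Baby-step giant-step with m = ceil(sqrt(7056)) = 84.
Baby table (468^j mod 7057 for j=0..83):
  0:1  1:468  2:257  3:307  4:2536  5:1272  6:2508  7:2282
  8:2369  9:743  10:1931  11:412  12:2277  13:29  14:6515  15:396
  16:1846  17:2974  18:1603  19:2162  20:2665  21:5188  22:376  23:6600
  24:4891  25:2520  26:841  27:5453  28:4427  29:4135  30:1562  31:4145
  32:6242  33:6715  34:2255  35:3847  36:861  37:699  38:2510  39:3218
  40:2883  41:1357  42:7003  43:2956  44:236  45:4593  46:4196  47:1882
  48:5708  49:3798  50:6157  51:2220  52:1581  53:5980  54:4068  55:5491
  56:1040  57:6844  58:6171  59:1715  60:5179  61:3221  62:4287  63:2128
  64:867  65:3507  66:4052  67:5060  68:3985  69:1932  70:880  71:2534
  72:336  73:1994  74:1668  75:4354  76:5256  77:3972  78:2905  79:4596
  80:5600  81:2653  82:6629  83:4349
Giant step factor: 468^(-84) ≡ 4528 (mod 7057).
Scan 2746·4528^i mod 7057 for i = 0, 1, …:
  i=0: 2746   i=1: 6511   i=2: 4719   i=3: 6093
  i=4: 3291   i=5: 4321   i=6: 3484   i=7: 3157
  i=8: 4471   i=9: 5212     …   i=16: 4445
  i=17: 396
Match at i=17, j=15: k = 17·84 + 15 = 1443.

1443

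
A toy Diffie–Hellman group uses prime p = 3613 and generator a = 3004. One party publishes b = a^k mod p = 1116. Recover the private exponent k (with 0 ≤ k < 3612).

Baby-step giant-step with m = ceil(sqrt(3612)) = 61.
Baby table (3004^j mod 3613 for j=0..60):
  0:1  1:3004  2:2355  3:166  4:70  5:726  6:2265  7:781
  8:1287  9:238  10:3191  11:475  12:3378  13:2208  14:2977  15:733
  16:1615  17:2814  18:2449  19:728  20:1047  21:1878  22:1619  23:378
  24:1030  25:1392  26:1327  27:1169  28:3453  29:3502  30:2565  31:2344
  32:3252  33:3069  34:2513  35:1495  36:21  37:1663  38:2486  39:3486
  40:1470  41:794  42:596  43:1949  44:1736  45:1385  46:1977  47:2749
  48:2291  49:3012  50:1096  51:941  52:1398  53:1286  54:847  55:836
  56:309  57:3308  58:1482  59:712  60:3565
Giant step factor: 3004^(-61) ≡ 1443 (mod 3613).
Scan 1116·1443^i mod 3613 for i = 0, 1, …:
  i=0: 1116   i=1: 2603   i=2: 2222   i=3: 1615
Match at i=3, j=16: k = 3·61 + 16 = 199.

199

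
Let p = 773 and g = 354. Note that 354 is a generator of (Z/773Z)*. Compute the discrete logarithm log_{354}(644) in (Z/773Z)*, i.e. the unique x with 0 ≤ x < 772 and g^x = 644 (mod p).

632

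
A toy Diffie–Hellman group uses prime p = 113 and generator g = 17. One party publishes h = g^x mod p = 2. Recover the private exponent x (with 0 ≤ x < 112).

92

Baby-step giant-step with m = ceil(sqrt(112)) = 11.
Baby table (17^j mod 113 for j=0..10):
  0:1  1:17  2:63  3:54  4:14  5:12  6:91  7:78
  8:83  9:55  10:31
Giant step factor: 17^(-11) ≡ 110 (mod 113).
Scan 2·110^i mod 113 for i = 0, 1, …:
  i=0: 2   i=1: 107   i=2: 18   i=3: 59
  i=4: 49   i=5: 79   i=6: 102   i=7: 33
  i=8: 14
Match at i=8, j=4: x = 8·11 + 4 = 92.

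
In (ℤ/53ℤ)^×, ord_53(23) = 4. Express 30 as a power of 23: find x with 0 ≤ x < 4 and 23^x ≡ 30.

3

Successive powers of 23 modulo 53:
  23^0=1  23^1=23  23^2=52  23^3=30
So 23^3 ≡ 30 (mod 53), giving x = 3.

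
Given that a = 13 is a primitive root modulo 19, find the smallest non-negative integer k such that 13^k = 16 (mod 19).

8

Successive powers of 13 modulo 19:
  13^0=1  13^1=13  13^2=17  13^3=12  13^4=4  13^5=14
  13^6=11  13^7=10  13^8=16
So 13^8 ≡ 16 (mod 19), giving k = 8.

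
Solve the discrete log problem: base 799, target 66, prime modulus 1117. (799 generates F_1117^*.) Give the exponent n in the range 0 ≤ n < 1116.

Baby-step giant-step with m = ceil(sqrt(1116)) = 34.
Baby table (799^j mod 1117 for j=0..33):
  0:1  1:799  2:594  3:998  4:981  5:802  6:757  7:546
  8:624  9:394  10:929  11:583  12:28  13:32  14:994  15:19
  16:660  17:116  18:1090  19:767  20:717  21:979  22:321  23:686
  24:784  25:896  26:1024  27:532  28:608  29:1014  30:361  31:253
  32:1087  33:604
Giant step factor: 799^(-34) ≡ 580 (mod 1117).
Scan 66·580^i mod 1117 for i = 0, 1, …:
  i=0: 66   i=1: 302   i=2: 908   i=3: 533
  i=4: 848   i=5: 360   i=6: 1038   i=7: 1094
  i=8: 64   i=9: 259     …   i=20: 423
  i=21: 717
Match at i=21, j=20: n = 21·34 + 20 = 734.

734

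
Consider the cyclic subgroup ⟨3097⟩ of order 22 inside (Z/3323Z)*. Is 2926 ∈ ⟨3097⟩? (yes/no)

yes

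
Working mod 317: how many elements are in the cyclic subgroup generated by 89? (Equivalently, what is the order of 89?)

The order of 89 must divide p − 1 = 316 = 2^2 · 79.
Divisors: 1, 2, 4, 79, 158, 316.
Check each in increasing order: 89^1 ≡ 89;  89^2 ≡ 313;  89^4 ≡ 16;  89^79 ≡ 1.
Smallest exponent giving 1 is 79.

79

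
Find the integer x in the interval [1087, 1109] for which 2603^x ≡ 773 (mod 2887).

1108

Compute 2603^1087 mod 2887 = 982, then multiply by 2603 repeatedly:
  2603^1087=982  2603^1088=1151  2603^1089=2234  2603^1090=684  2603^1091=2060
  2603^1092=1021  2603^1093=1623  2603^1094=988  2603^1095=2334  2603^1096=1154
  2603^1097=1382  2603^1098=144  2603^1099=2409  2603^1100=63  2603^1101=2317
  2603^1102=208  2603^1103=1555  2603^1104=91  2603^1105=139  2603^1106=942
  2603^1107=963  2603^1108=773
Found 773 at exponent 1108.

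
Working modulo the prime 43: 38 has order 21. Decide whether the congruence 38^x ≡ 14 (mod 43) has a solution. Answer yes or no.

yes

⟨38⟩ has order 21; its elements mod 43 are {1, 4, 6, 9, 10, 11, 13, 14, 15, 16, 17, 21, 23, 24, 25, 31, 35, 36, 38, 40, 41}.
14 is in this set.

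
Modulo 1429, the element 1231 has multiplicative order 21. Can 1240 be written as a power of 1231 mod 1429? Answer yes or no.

yes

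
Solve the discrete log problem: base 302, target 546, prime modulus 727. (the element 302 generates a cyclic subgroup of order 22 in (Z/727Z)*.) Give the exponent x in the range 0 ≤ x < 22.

19

Successive powers of 302 modulo 727:
  302^0=1  302^1=302  302^2=329  302^3=486  302^4=645  302^5=681
  302^6=648  302^7=133  302^8=181  302^9=137  302^10=662  302^11=726
  302^12=425  302^13=398  302^14=241  302^15=82  302^16=46  302^17=79
  302^18=594  302^19=546
So 302^19 ≡ 546 (mod 727), giving x = 19.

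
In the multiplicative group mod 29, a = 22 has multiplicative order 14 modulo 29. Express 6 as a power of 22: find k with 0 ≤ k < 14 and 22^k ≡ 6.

Successive powers of 22 modulo 29:
  22^0=1  22^1=22  22^2=20  22^3=5  22^4=23  22^5=13
  22^6=25  22^7=28  22^8=7  22^9=9  22^10=24  22^11=6
So 22^11 ≡ 6 (mod 29), giving k = 11.

11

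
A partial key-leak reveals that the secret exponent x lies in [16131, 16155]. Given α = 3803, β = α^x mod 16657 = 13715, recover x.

16155

Compute 3803^16131 mod 16657 = 16491, then multiply by 3803 repeatedly:
  3803^16131=16491  3803^16132=1668  3803^16133=13744  3803^16134=15423  3803^16135=4372
  3803^16136=3030  3803^16137=13103  3803^16138=9622  3803^16139=13694  3803^16140=8500
  3803^16141=10920  3803^16142=2859  3803^16143=12413  3803^16144=701  3803^16145=783
  3803^16146=12803  3803^16147=1398  3803^16148=3011  3803^16149=7474  3803^16150=6780
  3803^16151=15961  3803^16152=1575  3803^16153=9862  3803^16154=10279  3803^16155=13715
Found 13715 at exponent 16155.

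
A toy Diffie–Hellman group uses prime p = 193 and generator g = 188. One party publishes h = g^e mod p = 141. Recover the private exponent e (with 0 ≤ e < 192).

17

Successive powers of 188 modulo 193:
  188^0=1  188^1=188  188^2=25  188^3=68  188^4=46  188^5=156
  188^6=185  188^7=40  188^8=186  188^9=35  188^10=18  188^11=103
  188^12=64  188^13=66  188^14=56  188^15=106  188^16=49  188^17=141
So 188^17 ≡ 141 (mod 193), giving e = 17.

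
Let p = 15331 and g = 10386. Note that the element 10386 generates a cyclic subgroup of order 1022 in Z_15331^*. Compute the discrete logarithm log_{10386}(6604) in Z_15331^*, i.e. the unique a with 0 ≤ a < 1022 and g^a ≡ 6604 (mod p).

Baby-step giant-step with m = ceil(sqrt(1022)) = 32.
Baby table (10386^j mod 15331 for j=0..31):
  0:1  1:10386  2:80  3:3006  4:6400  5:10515  6:6077  7:13326
  8:10899  9:8241  10:13384  11:47  12:12881  13:3760  14:3303  15:9511
  16:3613  17:9661  18:13082  19:6330  20:4052  21:477  22:2209  23:7498
  24:8079  25:1931  26:2418  27:1170  28:9468  29:1614  30:6221  31:6472
Giant step factor: 10386^(-32) ≡ 2814 (mod 15331).
Scan 6604·2814^i mod 15331 for i = 0, 1, …:
  i=0: 6604   i=1: 2484   i=2: 14371   i=3: 12147
  i=4: 8859   i=5: 1020   i=6: 3383   i=7: 14542
  i=8: 2749   i=9: 8862     …   i=19: 2492
  i=20: 6221
Match at i=20, j=30: a = 20·32 + 30 = 670.

670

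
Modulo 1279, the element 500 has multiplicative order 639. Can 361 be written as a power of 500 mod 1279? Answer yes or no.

yes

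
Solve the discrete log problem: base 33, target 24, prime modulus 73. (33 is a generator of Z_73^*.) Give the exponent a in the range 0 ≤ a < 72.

30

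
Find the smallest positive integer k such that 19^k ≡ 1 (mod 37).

The order of 19 must divide p − 1 = 36 = 2^2 · 3^2.
Divisors: 1, 2, 3, 4, 6, 9, 12, 18, 36.
Check each in increasing order: 19^1 ≡ 19;  19^2 ≡ 28;  19^3 ≡ 14;  19^4 ≡ 7;  19^6 ≡ 11;  19^9 ≡ 6;  19^12 ≡ 10;  19^18 ≡ 36;  19^36 ≡ 1.
Smallest exponent giving 1 is 36.

36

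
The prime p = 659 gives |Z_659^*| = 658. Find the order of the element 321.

329

The order of 321 must divide p − 1 = 658 = 2 · 7 · 47.
Divisors: 1, 2, 7, 14, 47, 94, 329, 658.
Check each in increasing order: 321^1 ≡ 321;  321^2 ≡ 237;  321^7 ≡ 156;  321^14 ≡ 612;  321^47 ≡ 55;  321^94 ≡ 389;  321^329 ≡ 1.
Smallest exponent giving 1 is 329.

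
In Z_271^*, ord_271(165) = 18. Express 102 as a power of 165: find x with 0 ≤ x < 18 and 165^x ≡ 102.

Successive powers of 165 modulo 271:
  165^0=1  165^1=165  165^2=125  165^3=29  165^4=178  165^5=102
So 165^5 ≡ 102 (mod 271), giving x = 5.

5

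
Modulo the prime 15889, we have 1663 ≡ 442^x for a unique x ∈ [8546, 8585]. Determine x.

Compute 442^8546 mod 15889 = 10863, then multiply by 442 repeatedly:
  442^8546=10863  442^8547=2968  442^8548=8958  442^8549=3075  442^8550=8585
  442^8551=12988  442^8552=4767  442^8553=9666  442^8554=14120  442^8555=12552
  442^8556=2723  442^8557=11891  442^8558=12452  442^8559=6190  442^8560=3072
  442^8561=7259  442^8562=14789  442^8563=6359  442^8564=14214  442^8565=6433
  442^8566=15144  442^8567=4379  442^8568=12949  442^8569=3418  442^8570=1301
  442^8571=3038  442^8572=8120  442^8573=14015  442^8574=13809  442^8575=2202
  442^8576=4055  442^8577=12742  442^8578=7258  442^8579=14347  442^8580=1663
Found 1663 at exponent 8580.

8580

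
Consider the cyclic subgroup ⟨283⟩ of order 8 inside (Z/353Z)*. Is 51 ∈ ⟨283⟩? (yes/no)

51 ∈ ⟨283⟩ iff 51^8 ≡ 1 (mod 353), since |⟨283⟩| = 8.
51^8 mod 353 = 171.
Since 171 ≠ 1, 51 does not lie in the subgroup.

no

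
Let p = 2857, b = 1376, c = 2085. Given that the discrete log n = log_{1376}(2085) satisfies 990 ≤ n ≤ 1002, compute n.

999

Compute 1376^990 mod 2857 = 1068, then multiply by 1376 repeatedly:
  1376^990=1068  1376^991=1070  1376^992=965  1376^993=2192  1376^994=2057
  1376^995=2002  1376^996=604  1376^997=2574  1376^998=2001  1376^999=2085
Found 2085 at exponent 999.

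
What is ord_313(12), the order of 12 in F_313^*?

The order of 12 must divide p − 1 = 312 = 2^3 · 3 · 13.
Divisors: 1, 2, 3, 4, 6, 8, 12, 13, 24, 26, 39, 52, 78, 104, 156, 312.
Check each in increasing order: 12^1 ≡ 12;  12^2 ≡ 144;  12^3 ≡ 163;  12^4 ≡ 78;  12^6 ≡ 277;  12^8 ≡ 137;  12^12 ≡ 44;  12^13 ≡ 215;  12^24 ≡ 58;  12^26 ≡ 214;  12^39 ≡ 312;  12^52 ≡ 98;  12^78 ≡ 1.
Smallest exponent giving 1 is 78.

78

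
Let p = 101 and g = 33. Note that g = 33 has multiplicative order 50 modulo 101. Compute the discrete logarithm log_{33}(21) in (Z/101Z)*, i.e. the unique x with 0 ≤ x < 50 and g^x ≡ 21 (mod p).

29

Baby-step giant-step with m = ceil(sqrt(50)) = 8.
Baby table (33^j mod 101 for j=0..7):
  0:1  1:33  2:79  3:82  4:80  5:14  6:58  7:96
Giant step factor: 33^(-8) ≡ 71 (mod 101).
Scan 21·71^i mod 101 for i = 0, 1, …:
  i=0: 21   i=1: 77   i=2: 13   i=3: 14
Match at i=3, j=5: x = 3·8 + 5 = 29.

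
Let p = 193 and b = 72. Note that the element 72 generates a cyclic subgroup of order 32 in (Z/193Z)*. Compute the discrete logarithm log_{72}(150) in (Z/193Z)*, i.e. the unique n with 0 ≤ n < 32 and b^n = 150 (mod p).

4

Successive powers of 72 modulo 193:
  72^0=1  72^1=72  72^2=166  72^3=179  72^4=150
So 72^4 ≡ 150 (mod 193), giving n = 4.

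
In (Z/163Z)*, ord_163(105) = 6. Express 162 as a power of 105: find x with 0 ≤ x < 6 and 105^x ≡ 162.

3

Successive powers of 105 modulo 163:
  105^0=1  105^1=105  105^2=104  105^3=162
So 105^3 ≡ 162 (mod 163), giving x = 3.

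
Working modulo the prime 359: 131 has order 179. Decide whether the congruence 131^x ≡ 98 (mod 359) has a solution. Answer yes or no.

yes

98 ∈ ⟨131⟩ iff 98^179 ≡ 1 (mod 359), since |⟨131⟩| = 179.
98^179 mod 359 = 1.
Since 1 = 1, 98 lies in the subgroup.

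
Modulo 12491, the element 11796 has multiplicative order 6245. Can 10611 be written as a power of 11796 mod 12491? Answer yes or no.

no

10611 ∈ ⟨11796⟩ iff 10611^6245 ≡ 1 (mod 12491), since |⟨11796⟩| = 6245.
10611^6245 mod 12491 = 12490.
Since 12490 ≠ 1, 10611 does not lie in the subgroup.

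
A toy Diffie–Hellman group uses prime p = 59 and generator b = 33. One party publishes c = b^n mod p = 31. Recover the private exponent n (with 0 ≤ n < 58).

37

Baby-step giant-step with m = ceil(sqrt(58)) = 8.
Baby table (33^j mod 59 for j=0..7):
  0:1  1:33  2:27  3:6  4:21  5:44  6:36  7:8
Giant step factor: 33^(-8) ≡ 19 (mod 59).
Scan 31·19^i mod 59 for i = 0, 1, …:
  i=0: 31   i=1: 58   i=2: 40   i=3: 52
  i=4: 44
Match at i=4, j=5: n = 4·8 + 5 = 37.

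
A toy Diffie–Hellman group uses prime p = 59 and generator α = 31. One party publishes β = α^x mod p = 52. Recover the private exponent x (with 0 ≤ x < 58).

27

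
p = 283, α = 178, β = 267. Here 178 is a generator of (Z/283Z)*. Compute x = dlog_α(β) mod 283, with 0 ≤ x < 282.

Baby-step giant-step with m = ceil(sqrt(282)) = 17.
Baby table (178^j mod 283 for j=0..16):
  0:1  1:178  2:271  3:128  4:144  5:162  6:253  7:37
  8:77  9:122  10:208  11:234  12:51  13:22  14:237  15:19
  16:269
Giant step factor: 178^(-17) ≡ 247 (mod 283).
Scan 267·247^i mod 283 for i = 0, 1, …:
  i=0: 267   i=1: 10   i=2: 206   i=3: 225
  i=4: 107   i=5: 110   i=6: 2   i=7: 211
  i=8: 45   i=9: 78   i=10: 22
Match at i=10, j=13: x = 10·17 + 13 = 183.

183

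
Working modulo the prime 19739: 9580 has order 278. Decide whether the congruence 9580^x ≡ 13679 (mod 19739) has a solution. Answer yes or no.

yes

13679 ∈ ⟨9580⟩ iff 13679^278 ≡ 1 (mod 19739), since |⟨9580⟩| = 278.
13679^278 mod 19739 = 1.
Since 1 = 1, 13679 lies in the subgroup.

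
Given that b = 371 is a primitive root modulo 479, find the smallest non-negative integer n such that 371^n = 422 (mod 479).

Baby-step giant-step with m = ceil(sqrt(478)) = 22.
Baby table (371^j mod 479 for j=0..21):
  0:1  1:371  2:168  3:58  4:442  5:164  6:11  7:249
  8:411  9:159  10:72  11:367  12:121  13:344  14:210  15:312
  16:313  17:205  18:373  19:431  20:394  21:79
Giant step factor: 371^(-22) ≡ 165 (mod 479).
Scan 422·165^i mod 479 for i = 0, 1, …:
  i=0: 422   i=1: 175   i=2: 135   i=3: 241
  i=4: 8   i=5: 362   i=6: 334   i=7: 25
  i=8: 293   i=9: 445   i=10: 138   i=11: 257
  i=12: 253   i=13: 72
Match at i=13, j=10: n = 13·22 + 10 = 296.

296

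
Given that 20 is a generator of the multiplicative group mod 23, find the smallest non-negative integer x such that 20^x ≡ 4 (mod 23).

Successive powers of 20 modulo 23:
  20^0=1  20^1=20  20^2=9  20^3=19  20^4=12  20^5=10
  20^6=16  20^7=21  20^8=6  20^9=5  20^10=8  20^11=22
  20^12=3  20^13=14  20^14=4
So 20^14 ≡ 4 (mod 23), giving x = 14.

14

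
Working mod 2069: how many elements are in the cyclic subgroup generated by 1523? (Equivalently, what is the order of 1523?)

The order of 1523 must divide p − 1 = 2068 = 2^2 · 11 · 47.
Divisors: 1, 2, 4, 11, 22, 44, 47, 94, 188, 517, 1034, 2068.
Check each in increasing order: 1523^1 ≡ 1523;  1523^2 ≡ 180;  1523^4 ≡ 1365;  1523^11 ≡ 291;  1523^22 ≡ 1921;  1523^44 ≡ 1214;  1523^47 ≡ 1103;  1523^94 ≡ 37;  1523^188 ≡ 1369;  1523^517 ≡ 164;  1523^1034 ≡ 2068;  1523^2068 ≡ 1.
Smallest exponent giving 1 is 2068.

2068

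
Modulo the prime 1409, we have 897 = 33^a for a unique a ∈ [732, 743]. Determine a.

734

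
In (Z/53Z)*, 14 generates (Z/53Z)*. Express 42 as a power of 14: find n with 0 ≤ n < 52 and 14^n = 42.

Baby-step giant-step with m = ceil(sqrt(52)) = 8.
Baby table (14^j mod 53 for j=0..7):
  0:1  1:14  2:37  3:41  4:44  5:33  6:38  7:2
Giant step factor: 14^(-8) ≡ 36 (mod 53).
Scan 42·36^i mod 53 for i = 0, 1, …:
  i=0: 42   i=1: 28   i=2: 1
Match at i=2, j=0: n = 2·8 + 0 = 16.

16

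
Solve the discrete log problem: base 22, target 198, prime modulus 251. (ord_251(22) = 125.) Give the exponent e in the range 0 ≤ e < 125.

93

Baby-step giant-step with m = ceil(sqrt(125)) = 12.
Baby table (22^j mod 251 for j=0..11):
  0:1  1:22  2:233  3:106  4:73  5:100  6:192  7:208
  8:58  9:21  10:211  11:124
Giant step factor: 22^(-12) ≡ 38 (mod 251).
Scan 198·38^i mod 251 for i = 0, 1, …:
  i=0: 198   i=1: 245   i=2: 23   i=3: 121
  i=4: 80   i=5: 28   i=6: 60   i=7: 21
Match at i=7, j=9: e = 7·12 + 9 = 93.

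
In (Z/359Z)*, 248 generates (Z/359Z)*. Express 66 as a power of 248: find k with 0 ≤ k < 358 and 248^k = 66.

322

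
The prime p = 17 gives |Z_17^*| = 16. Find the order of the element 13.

The order of 13 must divide p − 1 = 16 = 2^4.
Divisors: 1, 2, 4, 8, 16.
Check each in increasing order: 13^1 ≡ 13;  13^2 ≡ 16;  13^4 ≡ 1.
Smallest exponent giving 1 is 4.

4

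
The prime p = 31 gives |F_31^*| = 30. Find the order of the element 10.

15

The order of 10 must divide p − 1 = 30 = 2 · 3 · 5.
Divisors: 1, 2, 3, 5, 6, 10, 15, 30.
Check each in increasing order: 10^1 ≡ 10;  10^2 ≡ 7;  10^3 ≡ 8;  10^5 ≡ 25;  10^6 ≡ 2;  10^10 ≡ 5;  10^15 ≡ 1.
Smallest exponent giving 1 is 15.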